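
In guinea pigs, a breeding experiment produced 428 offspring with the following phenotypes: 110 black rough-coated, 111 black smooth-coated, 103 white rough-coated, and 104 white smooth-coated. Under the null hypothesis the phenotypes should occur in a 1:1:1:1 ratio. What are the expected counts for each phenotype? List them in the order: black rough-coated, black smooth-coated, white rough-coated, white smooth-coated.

107, 107, 107, 107

Under the 1:1:1:1 hypothesis (Σ ratio = 4, N = 428):
  black rough-coated: 428 × 1/4 = 107
  black smooth-coated: 428 × 1/4 = 107
  white rough-coated: 428 × 1/4 = 107
  white smooth-coated: 428 × 1/4 = 107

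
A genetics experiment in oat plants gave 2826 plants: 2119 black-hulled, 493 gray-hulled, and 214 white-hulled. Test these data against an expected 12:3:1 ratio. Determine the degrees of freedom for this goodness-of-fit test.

2

A goodness-of-fit test with 3 phenotype classes has df = 3 − 1 = 2.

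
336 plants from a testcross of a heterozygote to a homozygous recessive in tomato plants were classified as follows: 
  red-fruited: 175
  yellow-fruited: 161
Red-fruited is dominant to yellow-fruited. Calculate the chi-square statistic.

A testcross of a heterozygote (Aa × aa) gives a 1:1 phenotypic ratio.
Under the 1:1 hypothesis (Σ ratio = 2, N = 336):
  red-fruited: 336 × 1/2 = 168
  yellow-fruited: 336 × 1/2 = 168
χ² = Σ (O − E)² / E
  red-fruited: (175 − 168)² / 168 = 0.2917
  yellow-fruited: (161 − 168)² / 168 = 0.2917
χ² = 0.2917 + 0.2917 = 0.5834 ≈ 0.583

0.583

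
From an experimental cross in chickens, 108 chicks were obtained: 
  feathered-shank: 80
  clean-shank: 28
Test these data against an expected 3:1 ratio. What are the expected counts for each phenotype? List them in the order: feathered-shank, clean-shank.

81, 27

Expected counts for N = 108 under a 3:1 ratio (total parts = 4):
  feathered-shank: 108 × 3/4 = 81
  clean-shank: 108 × 1/4 = 27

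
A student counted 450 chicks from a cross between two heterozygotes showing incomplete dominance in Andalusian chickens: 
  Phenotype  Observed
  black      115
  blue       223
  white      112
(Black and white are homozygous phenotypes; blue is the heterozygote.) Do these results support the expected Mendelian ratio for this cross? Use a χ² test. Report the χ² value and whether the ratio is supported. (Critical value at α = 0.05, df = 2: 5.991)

With incomplete dominance, a heterozygote × heterozygote cross gives a 1:2:1 phenotypic ratio.
Under the 1:2:1 hypothesis (Σ ratio = 4, N = 450):
  black: 450 × 1/4 = 112.5
  blue: 450 × 2/4 = 225
  white: 450 × 1/4 = 112.5
χ² = Σ (O − E)² / E
  black: (115 − 112.5)² / 112.5 = 0.0556
  blue: (223 − 225)² / 225 = 0.0178
  white: (112 − 112.5)² / 112.5 = 0.0022
χ² = 0.0556 + 0.0178 + 0.0022 = 0.0756 ≈ 0.076
Degrees of freedom = 3 − 1 = 2; critical value at α = 0.05 is 5.991.
Since 0.076 < 5.991, we fail to reject the null hypothesis — the data are consistent with the 1:2:1 ratio.

0.076; consistent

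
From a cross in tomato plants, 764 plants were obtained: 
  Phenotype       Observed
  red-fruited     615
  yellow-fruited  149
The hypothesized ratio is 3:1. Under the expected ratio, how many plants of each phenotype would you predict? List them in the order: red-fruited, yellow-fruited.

Total ratio parts = 4. Expected numbers out of 764:
  red-fruited: 764 × 3/4 = 573
  yellow-fruited: 764 × 1/4 = 191

573, 191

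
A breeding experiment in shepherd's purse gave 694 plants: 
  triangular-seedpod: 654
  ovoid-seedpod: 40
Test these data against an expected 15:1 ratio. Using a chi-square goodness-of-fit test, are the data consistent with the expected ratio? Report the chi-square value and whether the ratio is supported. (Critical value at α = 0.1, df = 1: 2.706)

0.280; consistent

The 15:1 ratio has 16 parts, so with N = 694 the expected counts are:
  triangular-seedpod: 694 × 15/16 = 650.625
  ovoid-seedpod: 694 × 1/16 = 43.375
χ² = Σ (O − E)² / E
  triangular-seedpod: (654 − 650.625)² / 650.625 = 0.0175
  ovoid-seedpod: (40 − 43.375)² / 43.375 = 0.2626
χ² = 0.0175 + 0.2626 = 0.2801 ≈ 0.280
Degrees of freedom = 2 − 1 = 1; critical value at α = 0.1 is 2.706.
Since 0.280 < 2.706, we fail to reject the null hypothesis — the data are consistent with the 15:1 ratio.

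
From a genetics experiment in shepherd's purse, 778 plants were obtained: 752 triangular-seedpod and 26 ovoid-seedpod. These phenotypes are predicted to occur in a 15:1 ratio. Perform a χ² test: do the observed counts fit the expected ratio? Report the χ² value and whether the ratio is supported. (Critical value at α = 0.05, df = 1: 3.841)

The 15:1 ratio has 16 parts, so with N = 778 the expected counts are:
  triangular-seedpod: 778 × 15/16 = 729.375
  ovoid-seedpod: 778 × 1/16 = 48.625
χ² = Σ (O − E)² / E
  triangular-seedpod: (752 − 729.375)² / 729.375 = 0.7018
  ovoid-seedpod: (26 − 48.625)² / 48.625 = 10.5273
χ² = 0.7018 + 10.5273 = 11.2291 ≈ 11.229
Degrees of freedom = 2 − 1 = 1; critical value at α = 0.05 is 3.841.
Since 11.229 > 3.841, we reject the null hypothesis — the data do not fit the 15:1 ratio.

11.229; not consistent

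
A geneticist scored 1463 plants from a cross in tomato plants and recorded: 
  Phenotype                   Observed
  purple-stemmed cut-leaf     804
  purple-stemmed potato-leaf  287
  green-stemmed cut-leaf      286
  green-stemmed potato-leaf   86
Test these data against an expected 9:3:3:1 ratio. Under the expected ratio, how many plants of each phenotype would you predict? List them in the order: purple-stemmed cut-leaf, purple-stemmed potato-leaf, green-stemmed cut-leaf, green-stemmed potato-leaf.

822.9375, 274.3125, 274.3125, 91.4375

The 9:3:3:1 ratio has 16 parts, so with N = 1463 the expected counts are:
  purple-stemmed cut-leaf: 1463 × 9/16 = 822.9375
  purple-stemmed potato-leaf: 1463 × 3/16 = 274.3125
  green-stemmed cut-leaf: 1463 × 3/16 = 274.3125
  green-stemmed potato-leaf: 1463 × 1/16 = 91.4375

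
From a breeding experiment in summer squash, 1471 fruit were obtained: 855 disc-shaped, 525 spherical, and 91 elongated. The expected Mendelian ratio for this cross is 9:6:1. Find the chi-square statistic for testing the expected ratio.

2.213

Expected counts for N = 1471 under a 9:6:1 ratio (total parts = 16):
  disc-shaped: 1471 × 9/16 = 827.4375
  spherical: 1471 × 6/16 = 551.625
  elongated: 1471 × 1/16 = 91.9375
χ² = Σ (O − E)² / E
  disc-shaped: (855 − 827.4375)² / 827.4375 = 0.9181
  spherical: (525 − 551.625)² / 551.625 = 1.2851
  elongated: (91 − 91.9375)² / 91.9375 = 0.0096
χ² = 0.9181 + 1.2851 + 0.0096 = 2.2128 ≈ 2.213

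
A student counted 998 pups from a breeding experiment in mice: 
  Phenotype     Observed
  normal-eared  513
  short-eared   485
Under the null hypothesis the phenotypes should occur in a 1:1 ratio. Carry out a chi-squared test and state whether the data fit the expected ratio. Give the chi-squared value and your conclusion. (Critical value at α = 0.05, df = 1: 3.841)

0.786; consistent

Under the 1:1 hypothesis (Σ ratio = 2, N = 998):
  normal-eared: 998 × 1/2 = 499
  short-eared: 998 × 1/2 = 499
χ² = Σ (O − E)² / E
  normal-eared: (513 − 499)² / 499 = 0.3928
  short-eared: (485 − 499)² / 499 = 0.3928
χ² = 0.3928 + 0.3928 = 0.7856 ≈ 0.786
Degrees of freedom = 2 − 1 = 1; critical value at α = 0.05 is 3.841.
Since 0.786 < 3.841, we fail to reject the null hypothesis — the data are consistent with the 1:1 ratio.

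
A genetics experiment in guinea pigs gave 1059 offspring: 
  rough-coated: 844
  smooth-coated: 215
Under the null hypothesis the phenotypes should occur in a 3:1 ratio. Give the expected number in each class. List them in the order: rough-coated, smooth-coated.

794.25, 264.75

Expected counts for N = 1059 under a 3:1 ratio (total parts = 4):
  rough-coated: 1059 × 3/4 = 794.25
  smooth-coated: 1059 × 1/4 = 264.75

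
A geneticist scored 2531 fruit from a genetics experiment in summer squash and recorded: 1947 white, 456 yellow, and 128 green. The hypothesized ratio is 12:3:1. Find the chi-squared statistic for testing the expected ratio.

7.739

Expected counts for N = 2531 under a 12:3:1 ratio (total parts = 16):
  white: 2531 × 12/16 = 1898.25
  yellow: 2531 × 3/16 = 474.5625
  green: 2531 × 1/16 = 158.1875
χ² = Σ (O − E)² / E
  white: (1947 − 1898.25)² / 1898.25 = 1.2520
  yellow: (456 − 474.5625)² / 474.5625 = 0.7261
  green: (128 − 158.1875)² / 158.1875 = 5.7608
χ² = 1.2520 + 0.7261 + 5.7608 = 7.7389 ≈ 7.739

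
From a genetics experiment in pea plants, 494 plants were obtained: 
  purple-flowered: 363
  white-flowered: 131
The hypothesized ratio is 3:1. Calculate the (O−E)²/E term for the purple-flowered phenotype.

The 3:1 ratio has 4 parts, so with N = 494 the expected counts are:
  purple-flowered: 494 × 3/4 = 370.5
  white-flowered: 494 × 1/4 = 123.5
Contribution of purple-flowered: (363 − 370.5)² / 370.5 = 0.1518

0.152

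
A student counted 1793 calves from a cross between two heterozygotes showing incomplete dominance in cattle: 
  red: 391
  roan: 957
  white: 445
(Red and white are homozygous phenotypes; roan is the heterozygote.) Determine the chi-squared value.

With incomplete dominance, a heterozygote × heterozygote cross gives a 1:2:1 phenotypic ratio.
Expected counts for N = 1793 under a 1:2:1 ratio (total parts = 4):
  red: 1793 × 1/4 = 448.25
  roan: 1793 × 2/4 = 896.5
  white: 1793 × 1/4 = 448.25
χ² = Σ (O − E)² / E
  red: (391 − 448.25)² / 448.25 = 7.3119
  roan: (957 − 896.5)² / 896.5 = 4.0828
  white: (445 − 448.25)² / 448.25 = 0.0236
χ² = 7.3119 + 4.0828 + 0.0236 = 11.4183 ≈ 11.418

11.418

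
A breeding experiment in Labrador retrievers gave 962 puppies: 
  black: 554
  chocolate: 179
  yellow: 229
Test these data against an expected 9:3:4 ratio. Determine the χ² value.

0.867

Under the 9:3:4 hypothesis (Σ ratio = 16, N = 962):
  black: 962 × 9/16 = 541.125
  chocolate: 962 × 3/16 = 180.375
  yellow: 962 × 4/16 = 240.5
χ² = Σ (O − E)² / E
  black: (554 − 541.125)² / 541.125 = 0.3063
  chocolate: (179 − 180.375)² / 180.375 = 0.0105
  yellow: (229 − 240.5)² / 240.5 = 0.5499
χ² = 0.3063 + 0.0105 + 0.5499 = 0.8667 ≈ 0.867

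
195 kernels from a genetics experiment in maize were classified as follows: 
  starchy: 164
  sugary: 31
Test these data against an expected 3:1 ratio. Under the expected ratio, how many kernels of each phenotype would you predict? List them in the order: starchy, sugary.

146.25, 48.75

The 3:1 ratio has 4 parts, so with N = 195 the expected counts are:
  starchy: 195 × 3/4 = 146.25
  sugary: 195 × 1/4 = 48.75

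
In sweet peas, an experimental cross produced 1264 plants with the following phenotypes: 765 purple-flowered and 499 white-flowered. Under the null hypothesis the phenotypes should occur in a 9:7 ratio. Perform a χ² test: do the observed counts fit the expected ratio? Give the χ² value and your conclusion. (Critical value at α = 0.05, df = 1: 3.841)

9.374; not consistent

Expected counts for N = 1264 under a 9:7 ratio (total parts = 16):
  purple-flowered: 1264 × 9/16 = 711
  white-flowered: 1264 × 7/16 = 553
χ² = Σ (O − E)² / E
  purple-flowered: (765 − 711)² / 711 = 4.1013
  white-flowered: (499 − 553)² / 553 = 5.2731
χ² = 4.1013 + 5.2731 = 9.3744 ≈ 9.374
Degrees of freedom = 2 − 1 = 1; critical value at α = 0.05 is 3.841.
Since 9.374 > 3.841, we reject the null hypothesis — the data do not fit the 9:7 ratio.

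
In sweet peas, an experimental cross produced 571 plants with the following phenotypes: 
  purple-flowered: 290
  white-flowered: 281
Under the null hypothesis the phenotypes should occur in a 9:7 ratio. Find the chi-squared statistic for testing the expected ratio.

6.922

Expected counts for N = 571 under a 9:7 ratio (total parts = 16):
  purple-flowered: 571 × 9/16 = 321.1875
  white-flowered: 571 × 7/16 = 249.8125
χ² = Σ (O − E)² / E
  purple-flowered: (290 − 321.1875)² / 321.1875 = 3.0283
  white-flowered: (281 − 249.8125)² / 249.8125 = 3.8936
χ² = 3.0283 + 3.8936 = 6.9219 ≈ 6.922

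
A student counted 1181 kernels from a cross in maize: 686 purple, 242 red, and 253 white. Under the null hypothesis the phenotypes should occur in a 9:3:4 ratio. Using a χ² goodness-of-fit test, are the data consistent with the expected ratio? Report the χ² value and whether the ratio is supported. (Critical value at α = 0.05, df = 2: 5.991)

8.663; not consistent

Total ratio parts = 16. Expected numbers out of 1181:
  purple: 1181 × 9/16 = 664.3125
  red: 1181 × 3/16 = 221.4375
  white: 1181 × 4/16 = 295.25
χ² = Σ (O − E)² / E
  purple: (686 − 664.3125)² / 664.3125 = 0.7080
  red: (242 − 221.4375)² / 221.4375 = 1.9094
  white: (253 − 295.25)² / 295.25 = 6.0459
χ² = 0.7080 + 1.9094 + 6.0459 = 8.6633 ≈ 8.663
Degrees of freedom = 3 − 1 = 2; critical value at α = 0.05 is 5.991.
Since 8.663 > 5.991, we reject the null hypothesis — the data do not fit the 9:3:4 ratio.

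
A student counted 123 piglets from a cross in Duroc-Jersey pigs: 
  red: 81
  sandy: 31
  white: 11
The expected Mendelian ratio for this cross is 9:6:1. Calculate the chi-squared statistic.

8.404

Total ratio parts = 16. Expected numbers out of 123:
  red: 123 × 9/16 = 69.1875
  sandy: 123 × 6/16 = 46.125
  white: 123 × 1/16 = 7.6875
χ² = Σ (O − E)² / E
  red: (81 − 69.1875)² / 69.1875 = 2.0168
  sandy: (31 − 46.125)² / 46.125 = 4.9597
  white: (11 − 7.6875)² / 7.6875 = 1.4273
χ² = 2.0168 + 4.9597 + 1.4273 = 8.4038 ≈ 8.404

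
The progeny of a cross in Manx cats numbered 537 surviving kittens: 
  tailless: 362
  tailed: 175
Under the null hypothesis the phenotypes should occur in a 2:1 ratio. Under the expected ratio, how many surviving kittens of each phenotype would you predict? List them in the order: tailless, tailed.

Under the 2:1 hypothesis (Σ ratio = 3, N = 537):
  tailless: 537 × 2/3 = 358
  tailed: 537 × 1/3 = 179

358, 179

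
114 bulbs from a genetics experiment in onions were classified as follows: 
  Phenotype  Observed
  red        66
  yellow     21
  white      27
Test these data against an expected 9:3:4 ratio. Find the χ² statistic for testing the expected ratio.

0.140

Expected counts for N = 114 under a 9:3:4 ratio (total parts = 16):
  red: 114 × 9/16 = 64.125
  yellow: 114 × 3/16 = 21.375
  white: 114 × 4/16 = 28.5
χ² = Σ (O − E)² / E
  red: (66 − 64.125)² / 64.125 = 0.0548
  yellow: (21 − 21.375)² / 21.375 = 0.0066
  white: (27 − 28.5)² / 28.5 = 0.0789
χ² = 0.0548 + 0.0066 + 0.0789 = 0.1403 ≈ 0.140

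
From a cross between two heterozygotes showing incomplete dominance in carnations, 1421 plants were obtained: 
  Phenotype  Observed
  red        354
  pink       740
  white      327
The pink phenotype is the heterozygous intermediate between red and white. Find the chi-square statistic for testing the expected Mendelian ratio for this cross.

3.476

With incomplete dominance, a heterozygote × heterozygote cross gives a 1:2:1 phenotypic ratio.
The 1:2:1 ratio has 4 parts, so with N = 1421 the expected counts are:
  red: 1421 × 1/4 = 355.25
  pink: 1421 × 2/4 = 710.5
  white: 1421 × 1/4 = 355.25
χ² = Σ (O − E)² / E
  red: (354 − 355.25)² / 355.25 = 0.0044
  pink: (740 − 710.5)² / 710.5 = 1.2248
  white: (327 − 355.25)² / 355.25 = 2.2465
χ² = 0.0044 + 1.2248 + 2.2465 = 3.4757 ≈ 3.476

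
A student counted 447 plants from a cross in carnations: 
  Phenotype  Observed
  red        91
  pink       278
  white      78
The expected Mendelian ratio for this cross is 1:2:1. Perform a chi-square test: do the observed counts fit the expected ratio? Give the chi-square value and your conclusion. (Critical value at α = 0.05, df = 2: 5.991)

27.336; not consistent

Under the 1:2:1 hypothesis (Σ ratio = 4, N = 447):
  red: 447 × 1/4 = 111.75
  pink: 447 × 2/4 = 223.5
  white: 447 × 1/4 = 111.75
χ² = Σ (O − E)² / E
  red: (91 − 111.75)² / 111.75 = 3.8529
  pink: (278 − 223.5)² / 223.5 = 13.2897
  white: (78 − 111.75)² / 111.75 = 10.1930
χ² = 3.8529 + 13.2897 + 10.1930 = 27.3356 ≈ 27.336
Degrees of freedom = 3 − 1 = 2; critical value at α = 0.05 is 5.991.
Since 27.336 > 5.991, we reject the null hypothesis — the data do not fit the 1:2:1 ratio.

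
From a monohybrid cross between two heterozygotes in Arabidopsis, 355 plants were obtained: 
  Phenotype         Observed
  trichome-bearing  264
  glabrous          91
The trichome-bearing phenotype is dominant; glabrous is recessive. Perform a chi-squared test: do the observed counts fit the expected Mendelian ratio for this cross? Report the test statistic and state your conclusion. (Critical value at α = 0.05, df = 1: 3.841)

For a monohybrid cross between heterozygotes with complete dominance, the expected phenotypic ratio is 3:1.
The 3:1 ratio has 4 parts, so with N = 355 the expected counts are:
  trichome-bearing: 355 × 3/4 = 266.25
  glabrous: 355 × 1/4 = 88.75
χ² = Σ (O − E)² / E
  trichome-bearing: (264 − 266.25)² / 266.25 = 0.0190
  glabrous: (91 − 88.75)² / 88.75 = 0.0570
χ² = 0.0190 + 0.0570 = 0.076
Degrees of freedom = 2 − 1 = 1; critical value at α = 0.05 is 3.841.
Since 0.076 < 3.841, we fail to reject the null hypothesis — the data are consistent with the 3:1 ratio.

0.076; consistent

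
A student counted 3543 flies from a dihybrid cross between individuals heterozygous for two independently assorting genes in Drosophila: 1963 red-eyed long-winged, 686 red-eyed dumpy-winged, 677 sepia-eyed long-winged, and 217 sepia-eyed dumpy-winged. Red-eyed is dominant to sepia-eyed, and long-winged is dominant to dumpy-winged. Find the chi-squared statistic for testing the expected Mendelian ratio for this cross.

1.489

A dihybrid F₂ with independent assortment and complete dominance at both loci gives a 9:3:3:1 phenotypic ratio.
Under the 9:3:3:1 hypothesis (Σ ratio = 16, N = 3543):
  red-eyed long-winged: 3543 × 9/16 = 1992.9375
  red-eyed dumpy-winged: 3543 × 3/16 = 664.3125
  sepia-eyed long-winged: 3543 × 3/16 = 664.3125
  sepia-eyed dumpy-winged: 3543 × 1/16 = 221.4375
χ² = Σ (O − E)² / E
  red-eyed long-winged: (1963 − 1992.9375)² / 1992.9375 = 0.4497
  red-eyed dumpy-winged: (686 − 664.3125)² / 664.3125 = 0.7080
  sepia-eyed long-winged: (677 − 664.3125)² / 664.3125 = 0.2423
  sepia-eyed dumpy-winged: (217 − 221.4375)² / 221.4375 = 0.0889
χ² = 0.4497 + 0.7080 + 0.2423 + 0.0889 = 1.4889 ≈ 1.489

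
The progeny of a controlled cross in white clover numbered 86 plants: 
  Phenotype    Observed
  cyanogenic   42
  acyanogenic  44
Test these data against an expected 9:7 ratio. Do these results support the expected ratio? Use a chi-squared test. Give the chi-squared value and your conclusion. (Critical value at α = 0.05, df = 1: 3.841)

1.920; consistent

The 9:7 ratio has 16 parts, so with N = 86 the expected counts are:
  cyanogenic: 86 × 9/16 = 48.375
  acyanogenic: 86 × 7/16 = 37.625
χ² = Σ (O − E)² / E
  cyanogenic: (42 − 48.375)² / 48.375 = 0.8401
  acyanogenic: (44 − 37.625)² / 37.625 = 1.0801
χ² = 0.8401 + 1.0801 = 1.9202 ≈ 1.920
Degrees of freedom = 2 − 1 = 1; critical value at α = 0.05 is 3.841.
Since 1.920 < 3.841, we fail to reject the null hypothesis — the data are consistent with the 9:7 ratio.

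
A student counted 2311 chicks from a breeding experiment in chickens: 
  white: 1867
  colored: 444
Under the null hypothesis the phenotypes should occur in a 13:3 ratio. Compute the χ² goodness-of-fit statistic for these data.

Total ratio parts = 16. Expected numbers out of 2311:
  white: 2311 × 13/16 = 1877.6875
  colored: 2311 × 3/16 = 433.3125
χ² = Σ (O − E)² / E
  white: (1867 − 1877.6875)² / 1877.6875 = 0.0608
  colored: (444 − 433.3125)² / 433.3125 = 0.2636
χ² = 0.0608 + 0.2636 = 0.3244 ≈ 0.324

0.324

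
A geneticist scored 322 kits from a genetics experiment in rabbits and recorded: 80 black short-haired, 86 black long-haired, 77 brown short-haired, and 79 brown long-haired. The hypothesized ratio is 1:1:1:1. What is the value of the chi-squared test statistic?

0.559

Total ratio parts = 4. Expected numbers out of 322:
  black short-haired: 322 × 1/4 = 80.5
  black long-haired: 322 × 1/4 = 80.5
  brown short-haired: 322 × 1/4 = 80.5
  brown long-haired: 322 × 1/4 = 80.5
χ² = Σ (O − E)² / E
  black short-haired: (80 − 80.5)² / 80.5 = 0.0031
  black long-haired: (86 − 80.5)² / 80.5 = 0.3758
  brown short-haired: (77 − 80.5)² / 80.5 = 0.1522
  brown long-haired: (79 − 80.5)² / 80.5 = 0.0280
χ² = 0.0031 + 0.3758 + 0.1522 + 0.0280 = 0.5591 ≈ 0.559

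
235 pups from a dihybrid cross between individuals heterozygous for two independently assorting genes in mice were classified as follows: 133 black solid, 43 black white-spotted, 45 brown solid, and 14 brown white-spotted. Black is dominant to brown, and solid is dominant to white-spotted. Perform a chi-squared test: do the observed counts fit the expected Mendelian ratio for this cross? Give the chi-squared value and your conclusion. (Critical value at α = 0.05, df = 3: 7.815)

A dihybrid F₂ with independent assortment and complete dominance at both loci gives a 9:3:3:1 phenotypic ratio.
The 9:3:3:1 ratio has 16 parts, so with N = 235 the expected counts are:
  black solid: 235 × 9/16 = 132.1875
  black white-spotted: 235 × 3/16 = 44.0625
  brown solid: 235 × 3/16 = 44.0625
  brown white-spotted: 235 × 1/16 = 14.6875
χ² = Σ (O − E)² / E
  black solid: (133 − 132.1875)² / 132.1875 = 0.0050
  black white-spotted: (43 − 44.0625)² / 44.0625 = 0.0256
  brown solid: (45 − 44.0625)² / 44.0625 = 0.0199
  brown white-spotted: (14 − 14.6875)² / 14.6875 = 0.0322
χ² = 0.0050 + 0.0256 + 0.0199 + 0.0322 = 0.0827 ≈ 0.083
Degrees of freedom = 4 − 1 = 3; critical value at α = 0.05 is 7.815.
Since 0.083 < 7.815, we fail to reject the null hypothesis — the data are consistent with the 9:3:3:1 ratio.

0.083; consistent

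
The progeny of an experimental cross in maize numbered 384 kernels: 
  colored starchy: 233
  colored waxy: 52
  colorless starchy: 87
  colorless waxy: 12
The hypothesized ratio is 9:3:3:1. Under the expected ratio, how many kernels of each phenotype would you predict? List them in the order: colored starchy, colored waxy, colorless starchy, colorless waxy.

216, 72, 72, 24

Total ratio parts = 16. Expected numbers out of 384:
  colored starchy: 384 × 9/16 = 216
  colored waxy: 384 × 3/16 = 72
  colorless starchy: 384 × 3/16 = 72
  colorless waxy: 384 × 1/16 = 24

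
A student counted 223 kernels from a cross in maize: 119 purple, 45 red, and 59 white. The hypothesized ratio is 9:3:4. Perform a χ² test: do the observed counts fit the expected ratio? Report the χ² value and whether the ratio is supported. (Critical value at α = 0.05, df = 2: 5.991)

Total ratio parts = 16. Expected numbers out of 223:
  purple: 223 × 9/16 = 125.4375
  red: 223 × 3/16 = 41.8125
  white: 223 × 4/16 = 55.75
χ² = Σ (O − E)² / E
  purple: (119 − 125.4375)² / 125.4375 = 0.3304
  red: (45 − 41.8125)² / 41.8125 = 0.2430
  white: (59 − 55.75)² / 55.75 = 0.1895
χ² = 0.3304 + 0.2430 + 0.1895 = 0.7629 ≈ 0.763
Degrees of freedom = 3 − 1 = 2; critical value at α = 0.05 is 5.991.
Since 0.763 < 5.991, we fail to reject the null hypothesis — the data are consistent with the 9:3:4 ratio.

0.763; consistent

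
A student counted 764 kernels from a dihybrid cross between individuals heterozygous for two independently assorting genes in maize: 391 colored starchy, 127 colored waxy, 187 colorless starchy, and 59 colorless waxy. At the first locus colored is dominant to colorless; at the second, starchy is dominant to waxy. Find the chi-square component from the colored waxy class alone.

1.843

A dihybrid F₂ with independent assortment and complete dominance at both loci gives a 9:3:3:1 phenotypic ratio.
Under the 9:3:3:1 hypothesis (Σ ratio = 16, N = 764):
  colored starchy: 764 × 9/16 = 429.75
  colored waxy: 764 × 3/16 = 143.25
  colorless starchy: 764 × 3/16 = 143.25
  colorless waxy: 764 × 1/16 = 47.75
Contribution of colored waxy: (127 − 143.25)² / 143.25 = 1.8434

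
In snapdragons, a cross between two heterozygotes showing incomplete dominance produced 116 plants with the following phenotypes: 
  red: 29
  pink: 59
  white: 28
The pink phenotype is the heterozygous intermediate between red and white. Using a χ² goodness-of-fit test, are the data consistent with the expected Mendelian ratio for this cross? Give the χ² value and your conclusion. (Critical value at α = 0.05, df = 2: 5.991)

0.052; consistent

With incomplete dominance, a heterozygote × heterozygote cross gives a 1:2:1 phenotypic ratio.
Under the 1:2:1 hypothesis (Σ ratio = 4, N = 116):
  red: 116 × 1/4 = 29
  pink: 116 × 2/4 = 58
  white: 116 × 1/4 = 29
χ² = Σ (O − E)² / E
  red: (29 − 29)² / 29 = 0.0000
  pink: (59 − 58)² / 58 = 0.0172
  white: (28 − 29)² / 29 = 0.0345
χ² = 0.0000 + 0.0172 + 0.0345 = 0.0517 ≈ 0.052
Degrees of freedom = 3 − 1 = 2; critical value at α = 0.05 is 5.991.
Since 0.052 < 5.991, we fail to reject the null hypothesis — the data are consistent with the 1:2:1 ratio.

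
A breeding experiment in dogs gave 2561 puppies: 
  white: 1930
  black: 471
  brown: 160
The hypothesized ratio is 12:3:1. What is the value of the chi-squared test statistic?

Under the 12:3:1 hypothesis (Σ ratio = 16, N = 2561):
  white: 2561 × 12/16 = 1920.75
  black: 2561 × 3/16 = 480.1875
  brown: 2561 × 1/16 = 160.0625
χ² = Σ (O − E)² / E
  white: (1930 − 1920.75)² / 1920.75 = 0.0445
  black: (471 − 480.1875)² / 480.1875 = 0.1758
  brown: (160 − 160.0625)² / 160.0625 = 0.0000
χ² = 0.0445 + 0.1758 + 0.0000 = 0.2203 ≈ 0.220

0.220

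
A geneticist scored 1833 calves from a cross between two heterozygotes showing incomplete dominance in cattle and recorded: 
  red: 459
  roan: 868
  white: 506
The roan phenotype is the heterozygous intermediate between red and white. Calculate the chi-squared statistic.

With incomplete dominance, a heterozygote × heterozygote cross gives a 1:2:1 phenotypic ratio.
Expected counts for N = 1833 under a 1:2:1 ratio (total parts = 4):
  red: 1833 × 1/4 = 458.25
  roan: 1833 × 2/4 = 916.5
  white: 1833 × 1/4 = 458.25
χ² = Σ (O − E)² / E
  red: (459 − 458.25)² / 458.25 = 0.0012
  roan: (868 − 916.5)² / 916.5 = 2.5666
  white: (506 − 458.25)² / 458.25 = 4.9756
χ² = 0.0012 + 2.5666 + 4.9756 = 7.5434 ≈ 7.543

7.543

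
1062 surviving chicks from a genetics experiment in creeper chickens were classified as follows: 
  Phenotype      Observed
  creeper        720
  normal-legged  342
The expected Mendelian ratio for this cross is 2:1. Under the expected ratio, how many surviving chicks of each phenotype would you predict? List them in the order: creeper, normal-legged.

Expected counts for N = 1062 under a 2:1 ratio (total parts = 3):
  creeper: 1062 × 2/3 = 708
  normal-legged: 1062 × 1/3 = 354

708, 354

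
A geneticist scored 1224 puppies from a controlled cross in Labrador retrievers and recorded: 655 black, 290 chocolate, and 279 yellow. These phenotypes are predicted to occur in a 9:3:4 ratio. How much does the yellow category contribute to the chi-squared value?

Under the 9:3:4 hypothesis (Σ ratio = 16, N = 1224):
  black: 1224 × 9/16 = 688.5
  chocolate: 1224 × 3/16 = 229.5
  yellow: 1224 × 4/16 = 306
Contribution of yellow: (279 − 306)² / 306 = 2.3824

2.382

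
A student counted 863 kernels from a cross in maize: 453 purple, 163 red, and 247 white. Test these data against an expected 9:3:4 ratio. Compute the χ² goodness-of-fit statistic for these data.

The 9:3:4 ratio has 16 parts, so with N = 863 the expected counts are:
  purple: 863 × 9/16 = 485.4375
  red: 863 × 3/16 = 161.8125
  white: 863 × 4/16 = 215.75
χ² = Σ (O − E)² / E
  purple: (453 − 485.4375)² / 485.4375 = 2.1675
  red: (163 − 161.8125)² / 161.8125 = 0.0087
  white: (247 − 215.75)² / 215.75 = 4.5264
χ² = 2.1675 + 0.0087 + 4.5264 = 6.7026 ≈ 6.703

6.703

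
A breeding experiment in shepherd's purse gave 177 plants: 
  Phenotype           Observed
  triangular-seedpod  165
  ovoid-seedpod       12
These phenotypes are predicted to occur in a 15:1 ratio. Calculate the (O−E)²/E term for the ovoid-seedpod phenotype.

0.079

Under the 15:1 hypothesis (Σ ratio = 16, N = 177):
  triangular-seedpod: 177 × 15/16 = 165.9375
  ovoid-seedpod: 177 × 1/16 = 11.0625
Contribution of ovoid-seedpod: (12 − 11.0625)² / 11.0625 = 0.0794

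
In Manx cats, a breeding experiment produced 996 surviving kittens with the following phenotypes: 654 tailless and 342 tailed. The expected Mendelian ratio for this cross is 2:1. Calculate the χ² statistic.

0.452

Under the 2:1 hypothesis (Σ ratio = 3, N = 996):
  tailless: 996 × 2/3 = 664
  tailed: 996 × 1/3 = 332
χ² = Σ (O − E)² / E
  tailless: (654 − 664)² / 664 = 0.1506
  tailed: (342 − 332)² / 332 = 0.3012
χ² = 0.1506 + 0.3012 = 0.4518 ≈ 0.452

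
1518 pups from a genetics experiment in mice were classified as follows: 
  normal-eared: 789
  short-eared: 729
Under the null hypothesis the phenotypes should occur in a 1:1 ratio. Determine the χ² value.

2.372

The 1:1 ratio has 2 parts, so with N = 1518 the expected counts are:
  normal-eared: 1518 × 1/2 = 759
  short-eared: 1518 × 1/2 = 759
χ² = Σ (O − E)² / E
  normal-eared: (789 − 759)² / 759 = 1.1858
  short-eared: (729 − 759)² / 759 = 1.1858
χ² = 1.1858 + 1.1858 = 2.3716 ≈ 2.372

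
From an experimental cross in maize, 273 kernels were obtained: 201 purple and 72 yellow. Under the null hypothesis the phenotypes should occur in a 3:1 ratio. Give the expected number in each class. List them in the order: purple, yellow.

204.75, 68.25

Total ratio parts = 4. Expected numbers out of 273:
  purple: 273 × 3/4 = 204.75
  yellow: 273 × 1/4 = 68.25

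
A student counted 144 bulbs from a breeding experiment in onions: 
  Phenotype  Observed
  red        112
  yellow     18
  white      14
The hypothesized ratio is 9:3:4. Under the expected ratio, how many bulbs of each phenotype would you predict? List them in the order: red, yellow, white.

81, 27, 36

Expected counts for N = 144 under a 9:3:4 ratio (total parts = 16):
  red: 144 × 9/16 = 81
  yellow: 144 × 3/16 = 27
  white: 144 × 4/16 = 36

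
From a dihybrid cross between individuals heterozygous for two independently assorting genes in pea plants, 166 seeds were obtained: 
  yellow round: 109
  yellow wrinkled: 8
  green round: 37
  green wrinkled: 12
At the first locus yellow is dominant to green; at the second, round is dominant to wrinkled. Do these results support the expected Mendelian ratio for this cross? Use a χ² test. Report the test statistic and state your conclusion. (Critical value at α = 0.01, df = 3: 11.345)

21.159; not consistent

A dihybrid F₂ with independent assortment and complete dominance at both loci gives a 9:3:3:1 phenotypic ratio.
The 9:3:3:1 ratio has 16 parts, so with N = 166 the expected counts are:
  yellow round: 166 × 9/16 = 93.375
  yellow wrinkled: 166 × 3/16 = 31.125
  green round: 166 × 3/16 = 31.125
  green wrinkled: 166 × 1/16 = 10.375
χ² = Σ (O − E)² / E
  yellow round: (109 − 93.375)² / 93.375 = 2.6146
  yellow wrinkled: (8 − 31.125)² / 31.125 = 17.1812
  green round: (37 − 31.125)² / 31.125 = 1.1089
  green wrinkled: (12 − 10.375)² / 10.375 = 0.2545
χ² = 2.6146 + 17.1812 + 1.1089 + 0.2545 = 21.1592 ≈ 21.159
Degrees of freedom = 4 − 1 = 3; critical value at α = 0.01 is 11.345.
Since 21.159 > 11.345, we reject the null hypothesis — the data do not fit the 9:3:3:1 ratio.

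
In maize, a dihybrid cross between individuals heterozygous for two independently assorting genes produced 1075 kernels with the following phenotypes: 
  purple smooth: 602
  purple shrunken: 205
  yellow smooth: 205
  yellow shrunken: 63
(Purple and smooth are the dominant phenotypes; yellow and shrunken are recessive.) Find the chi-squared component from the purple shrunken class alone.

A dihybrid F₂ with independent assortment and complete dominance at both loci gives a 9:3:3:1 phenotypic ratio.
Under the 9:3:3:1 hypothesis (Σ ratio = 16, N = 1075):
  purple smooth: 1075 × 9/16 = 604.6875
  purple shrunken: 1075 × 3/16 = 201.5625
  yellow smooth: 1075 × 3/16 = 201.5625
  yellow shrunken: 1075 × 1/16 = 67.1875
Contribution of purple shrunken: (205 − 201.5625)² / 201.5625 = 0.0586

0.059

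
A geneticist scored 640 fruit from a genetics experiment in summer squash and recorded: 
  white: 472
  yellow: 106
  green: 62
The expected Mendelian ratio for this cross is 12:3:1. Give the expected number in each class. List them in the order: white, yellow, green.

The 12:3:1 ratio has 16 parts, so with N = 640 the expected counts are:
  white: 640 × 12/16 = 480
  yellow: 640 × 3/16 = 120
  green: 640 × 1/16 = 40

480, 120, 40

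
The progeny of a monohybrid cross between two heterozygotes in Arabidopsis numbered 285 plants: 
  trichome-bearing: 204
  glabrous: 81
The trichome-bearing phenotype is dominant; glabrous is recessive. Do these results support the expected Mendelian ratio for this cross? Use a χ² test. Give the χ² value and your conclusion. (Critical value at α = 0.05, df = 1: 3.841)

For a monohybrid cross between heterozygotes with complete dominance, the expected phenotypic ratio is 3:1.
Expected counts for N = 285 under a 3:1 ratio (total parts = 4):
  trichome-bearing: 285 × 3/4 = 213.75
  glabrous: 285 × 1/4 = 71.25
χ² = Σ (O − E)² / E
  trichome-bearing: (204 − 213.75)² / 213.75 = 0.4447
  glabrous: (81 − 71.25)² / 71.25 = 1.3342
χ² = 0.4447 + 1.3342 = 1.7789 ≈ 1.779
Degrees of freedom = 2 − 1 = 1; critical value at α = 0.05 is 3.841.
Since 1.779 < 3.841, we fail to reject the null hypothesis — the data are consistent with the 3:1 ratio.

1.779; consistent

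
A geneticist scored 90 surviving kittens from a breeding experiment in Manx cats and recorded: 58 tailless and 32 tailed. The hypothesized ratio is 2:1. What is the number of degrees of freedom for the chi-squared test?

A goodness-of-fit test with 2 phenotype classes has df = 2 − 1 = 1.

1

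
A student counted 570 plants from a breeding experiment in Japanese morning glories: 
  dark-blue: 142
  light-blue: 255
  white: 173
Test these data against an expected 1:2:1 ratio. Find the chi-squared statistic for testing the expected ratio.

Under the 1:2:1 hypothesis (Σ ratio = 4, N = 570):
  dark-blue: 570 × 1/4 = 142.5
  light-blue: 570 × 2/4 = 285
  white: 570 × 1/4 = 142.5
χ² = Σ (O − E)² / E
  dark-blue: (142 − 142.5)² / 142.5 = 0.0018
  light-blue: (255 − 285)² / 285 = 3.1579
  white: (173 − 142.5)² / 142.5 = 6.5281
χ² = 0.0018 + 3.1579 + 6.5281 = 9.6878 ≈ 9.688

9.688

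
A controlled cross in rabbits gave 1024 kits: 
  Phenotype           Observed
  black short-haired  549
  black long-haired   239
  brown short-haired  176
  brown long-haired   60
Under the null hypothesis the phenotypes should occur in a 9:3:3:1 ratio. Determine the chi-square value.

14.354

The 9:3:3:1 ratio has 16 parts, so with N = 1024 the expected counts are:
  black short-haired: 1024 × 9/16 = 576
  black long-haired: 1024 × 3/16 = 192
  brown short-haired: 1024 × 3/16 = 192
  brown long-haired: 1024 × 1/16 = 64
χ² = Σ (O − E)² / E
  black short-haired: (549 − 576)² / 576 = 1.2656
  black long-haired: (239 − 192)² / 192 = 11.5052
  brown short-haired: (176 − 192)² / 192 = 1.3333
  brown long-haired: (60 − 64)² / 64 = 0.2500
χ² = 1.2656 + 11.5052 + 1.3333 + 0.2500 = 14.3541 ≈ 14.354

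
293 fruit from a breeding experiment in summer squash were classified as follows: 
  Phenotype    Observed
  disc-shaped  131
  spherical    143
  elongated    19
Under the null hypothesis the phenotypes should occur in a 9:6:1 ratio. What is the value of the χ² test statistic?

16.949

Expected counts for N = 293 under a 9:6:1 ratio (total parts = 16):
  disc-shaped: 293 × 9/16 = 164.8125
  spherical: 293 × 6/16 = 109.875
  elongated: 293 × 1/16 = 18.3125
χ² = Σ (O − E)² / E
  disc-shaped: (131 − 164.8125)² / 164.8125 = 6.9369
  spherical: (143 − 109.875)² / 109.875 = 9.9865
  elongated: (19 − 18.3125)² / 18.3125 = 0.0258
χ² = 6.9369 + 9.9865 + 0.0258 = 16.9492 ≈ 16.949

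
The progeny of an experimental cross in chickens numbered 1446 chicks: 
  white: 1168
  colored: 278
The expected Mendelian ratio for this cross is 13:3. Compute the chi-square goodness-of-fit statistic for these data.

Total ratio parts = 16. Expected numbers out of 1446:
  white: 1446 × 13/16 = 1174.875
  colored: 1446 × 3/16 = 271.125
χ² = Σ (O − E)² / E
  white: (1168 − 1174.875)² / 1174.875 = 0.0402
  colored: (278 − 271.125)² / 271.125 = 0.1743
χ² = 0.0402 + 0.1743 = 0.2145 ≈ 0.215

0.215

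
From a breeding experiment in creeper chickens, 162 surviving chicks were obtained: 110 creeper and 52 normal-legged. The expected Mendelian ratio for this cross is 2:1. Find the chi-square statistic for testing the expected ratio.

Expected counts for N = 162 under a 2:1 ratio (total parts = 3):
  creeper: 162 × 2/3 = 108
  normal-legged: 162 × 1/3 = 54
χ² = Σ (O − E)² / E
  creeper: (110 − 108)² / 108 = 0.0370
  normal-legged: (52 − 54)² / 54 = 0.0741
χ² = 0.0370 + 0.0741 = 0.1111 ≈ 0.111

0.111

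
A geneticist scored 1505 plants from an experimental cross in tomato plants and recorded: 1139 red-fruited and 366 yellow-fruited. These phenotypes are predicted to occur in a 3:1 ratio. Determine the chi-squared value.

0.372

Total ratio parts = 4. Expected numbers out of 1505:
  red-fruited: 1505 × 3/4 = 1128.75
  yellow-fruited: 1505 × 1/4 = 376.25
χ² = Σ (O − E)² / E
  red-fruited: (1139 − 1128.75)² / 1128.75 = 0.0931
  yellow-fruited: (366 − 376.25)² / 376.25 = 0.2792
χ² = 0.0931 + 0.2792 = 0.3723 ≈ 0.372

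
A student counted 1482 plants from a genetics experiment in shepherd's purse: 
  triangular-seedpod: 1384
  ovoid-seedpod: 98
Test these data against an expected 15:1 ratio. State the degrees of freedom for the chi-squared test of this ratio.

1

A goodness-of-fit test with 2 phenotype classes has df = 2 − 1 = 1.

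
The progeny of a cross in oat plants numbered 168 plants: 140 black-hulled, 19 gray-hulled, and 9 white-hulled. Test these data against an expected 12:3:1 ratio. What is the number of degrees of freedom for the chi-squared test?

2

A goodness-of-fit test with 3 phenotype classes has df = 3 − 1 = 2.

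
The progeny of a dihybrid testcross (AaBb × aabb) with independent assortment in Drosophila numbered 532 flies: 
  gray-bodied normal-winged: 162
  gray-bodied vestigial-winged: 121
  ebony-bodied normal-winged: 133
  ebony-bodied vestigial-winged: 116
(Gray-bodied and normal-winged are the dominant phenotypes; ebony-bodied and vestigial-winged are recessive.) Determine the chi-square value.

9.579

A dihybrid testcross with independent assortment gives a 1:1:1:1 ratio.
Total ratio parts = 4. Expected numbers out of 532:
  gray-bodied normal-winged: 532 × 1/4 = 133
  gray-bodied vestigial-winged: 532 × 1/4 = 133
  ebony-bodied normal-winged: 532 × 1/4 = 133
  ebony-bodied vestigial-winged: 532 × 1/4 = 133
χ² = Σ (O − E)² / E
  gray-bodied normal-winged: (162 − 133)² / 133 = 6.3233
  gray-bodied vestigial-winged: (121 − 133)² / 133 = 1.0827
  ebony-bodied normal-winged: (133 − 133)² / 133 = 0.0000
  ebony-bodied vestigial-winged: (116 − 133)² / 133 = 2.1729
χ² = 6.3233 + 1.0827 + 0.0000 + 2.1729 = 9.5789 ≈ 9.579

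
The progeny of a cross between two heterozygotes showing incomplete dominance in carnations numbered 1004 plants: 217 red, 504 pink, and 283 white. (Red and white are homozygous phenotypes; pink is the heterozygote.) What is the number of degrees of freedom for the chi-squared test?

2

With incomplete dominance, a heterozygote × heterozygote cross gives a 1:2:1 phenotypic ratio.
A goodness-of-fit test with 3 phenotype classes has df = 3 − 1 = 2.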